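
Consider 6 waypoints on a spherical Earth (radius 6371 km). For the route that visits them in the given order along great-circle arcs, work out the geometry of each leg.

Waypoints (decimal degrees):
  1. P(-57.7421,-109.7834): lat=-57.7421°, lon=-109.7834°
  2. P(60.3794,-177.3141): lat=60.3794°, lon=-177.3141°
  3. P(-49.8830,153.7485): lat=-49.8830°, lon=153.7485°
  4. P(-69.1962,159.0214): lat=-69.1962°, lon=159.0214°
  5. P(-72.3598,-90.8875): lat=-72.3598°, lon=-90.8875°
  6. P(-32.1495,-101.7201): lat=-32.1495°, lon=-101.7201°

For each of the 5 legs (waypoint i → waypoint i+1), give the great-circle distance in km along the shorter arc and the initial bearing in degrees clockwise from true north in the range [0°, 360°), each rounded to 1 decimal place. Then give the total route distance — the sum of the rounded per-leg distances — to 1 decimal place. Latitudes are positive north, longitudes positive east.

Leg 1: dist=14385.2 km, bearing=323.8°
Leg 2: dist=12532.9 km, bearing=199.8°
Leg 3: dist=2166.1 km, bearing=174.4°
Leg 4: dist=3487.6 km, bearing=146.9°
Leg 5: dist=4516.1 km, bearing=345.9°
Total: 37087.9 km

Leg 1: φ1=-1.0077898, φ2=1.0538193, Δφ=2.0616091, Δλ=-1.1786331 rad; a=sin²(Δφ/2)+cosφ1·cosφ2·sin²(Δλ/2)=0.8171604737; c=2·atan2(√a, √(1-a))=2.257926145; dist=6371·c=14385.247 ≈ 14385.2 km; running total=14385.2 km
Leg 1 bearing: y=sinΔλ·cosφ2=-0.45673285, x=cosφ1·sinφ2-sinφ1·cosφ2·cosΔλ=0.62372433; θ=atan2(y, x)=-36.2141° <0 so +360° → 323.7859° ≈ 323.8°
Leg 2: φ1=1.0538193, φ2=-0.8706226, Δφ=-1.9244419, Δλ=5.7781324 rad; a=sin²(Δφ/2)+cosφ1·cosφ2·sin²(Δλ/2)=0.6930409107; c=2·atan2(√a, √(1-a))=1.967176613; dist=6371·c=12532.882 ≈ 12532.9 km; running total=26918.1 km
Leg 2 bearing: y=sinΔλ·cosφ2=-0.31177143, x=cosφ1·sinφ2-sinφ1·cosφ2·cosΔλ=-0.86818166; θ=atan2(y, x)=-160.2464° <0 so +360° → 199.7536° ≈ 199.8°
Leg 3: φ1=-0.8706226, φ2=-1.2077015, Δφ=-0.3370789, Δλ=0.0920295 rad; a=sin²(Δφ/2)+cosφ1·cosφ2·sin²(Δλ/2)=0.0286218312; c=2·atan2(√a, √(1-a))=0.339994986; dist=6371·c=2166.108 ≈ 2166.1 km; running total=29084.2 km
Leg 3 bearing: y=sinΔλ·cosφ2=0.03263989, x=cosφ1·sinφ2-sinφ1·cosφ2·cosΔλ=-0.33188119; θ=atan2(y, x)=174.3831° ≈ 174.4°
Leg 4: φ1=-1.2077015, φ2=-1.2629168, Δφ=-0.0552152, Δλ=-4.3617331 rad; a=sin²(Δφ/2)+cosφ1·cosφ2·sin²(Δλ/2)=0.0730631182; c=2·atan2(√a, √(1-a))=0.547413185; dist=6371·c=3487.569 ≈ 3487.6 km; running total=32571.8 km
Leg 4 bearing: y=sinΔλ·cosφ2=0.28459798, x=cosφ1·sinφ2-sinφ1·cosφ2·cosΔλ=-0.43577929; θ=atan2(y, x)=146.8523° ≈ 146.9°
Leg 5: φ1=-1.2629168, φ2=-0.5611146, Δφ=0.7018021, Δλ=-0.1890645 rad; a=sin²(Δφ/2)+cosφ1·cosφ2·sin²(Δλ/2)=0.1204459987; c=2·atan2(√a, √(1-a))=0.708854579; dist=6371·c=4516.113 ≈ 4516.1 km; running total=37087.9 km
Leg 5 bearing: y=sinΔλ·cosφ2=-0.15912191, x=cosφ1·sinφ2-sinφ1·cosφ2·cosΔλ=0.63121728; θ=atan2(y, x)=-14.1488° <0 so +360° → 345.8512° ≈ 345.9°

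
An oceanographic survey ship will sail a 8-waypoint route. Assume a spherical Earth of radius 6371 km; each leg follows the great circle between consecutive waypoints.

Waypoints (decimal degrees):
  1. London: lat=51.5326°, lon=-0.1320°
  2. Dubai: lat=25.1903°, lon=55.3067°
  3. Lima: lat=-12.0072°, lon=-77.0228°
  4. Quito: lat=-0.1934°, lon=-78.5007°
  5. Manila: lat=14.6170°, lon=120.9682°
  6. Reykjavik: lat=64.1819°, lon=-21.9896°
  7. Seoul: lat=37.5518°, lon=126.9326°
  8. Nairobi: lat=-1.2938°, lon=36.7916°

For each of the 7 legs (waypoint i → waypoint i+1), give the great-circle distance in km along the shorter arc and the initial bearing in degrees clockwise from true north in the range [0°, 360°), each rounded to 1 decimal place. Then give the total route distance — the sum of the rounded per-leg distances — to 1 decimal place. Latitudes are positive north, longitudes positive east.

Leg 1: dist=5477.9 km, bearing=100.4°
Leg 2: dist=14811.3 km, bearing=277.3°
Leg 3: dist=1323.7 km, bearing=352.8°
Leg 4: dist=17340.3 km, bearing=307.7°
Leg 5: dist=10704.7 km, bearing=344.7°
Leg 6: dist=8378.5 km, bearing=25.0°
Leg 7: dist=10107.6 km, bearing=269.1°
Total: 68144.0 km

Leg 1: φ1=0.8994135, φ2=0.4396537, Δφ=-0.4597599, Δλ=0.9675878 rad; a=sin²(Δφ/2)+cosφ1·cosφ2·sin²(Δλ/2)=0.1737095022; c=2·atan2(√a, √(1-a))=0.859810595; dist=6371·c=5477.853 ≈ 5477.9 km; running total=5477.9 km
Leg 1 bearing: y=sinΔλ·cosφ2=0.74520228, x=cosφ1·sinφ2-sinφ1·cosφ2·cosΔλ=-0.13715542; θ=atan2(y, x)=100.4286° ≈ 100.4°
Leg 2: φ1=0.4396537, φ2=-0.2095652, Δφ=-0.6492188, Δλ=-2.3095855 rad; a=sin²(Δφ/2)+cosφ1·cosφ2·sin²(Δλ/2)=0.8422830806; c=2·atan2(√a, √(1-a))=2.324804704; dist=6371·c=14811.331 ≈ 14811.3 km; running total=20289.2 km
Leg 2 bearing: y=sinΔλ·cosφ2=-0.72311002, x=cosφ1·sinφ2-sinφ1·cosφ2·cosΔλ=0.09209272; θ=atan2(y, x)=-82.7421° <0 so +360° → 277.2579° ≈ 277.3°
Leg 3: φ1=-0.2095652, φ2=-0.0033755, Δφ=0.2061897, Δλ=-0.0257942 rad; a=sin²(Δφ/2)+cosφ1·cosφ2·sin²(Δλ/2)=0.0107536331; c=2·atan2(√a, √(1-a))=0.207772978; dist=6371·c=1323.722 ≈ 1323.7 km; running total=21612.9 km
Leg 3 bearing: y=sinΔλ·cosφ2=-0.02579121, x=cosφ1·sinφ2-sinφ1·cosφ2·cosΔλ=0.20466261; θ=atan2(y, x)=-7.1825° <0 so +360° → 352.8175° ≈ 352.8°
Leg 4: φ1=-0.0033755, φ2=0.2551148, Δφ=0.2584902, Δλ=3.4813891 rad; a=sin²(Δφ/2)+cosφ1·cosφ2·sin²(Δλ/2)=0.9565770437; c=2·atan2(√a, √(1-a))=2.721752450; dist=6371·c=17340.285 ≈ 17340.3 km; running total=38953.2 km
Leg 4 bearing: y=sinΔλ·cosφ2=-0.32250783, x=cosφ1·sinφ2-sinφ1·cosφ2·cosΔλ=0.24927558; θ=atan2(y, x)=-52.2985° <0 so +360° → 307.7015° ≈ 307.7°
Leg 5: φ1=0.2551148, φ2=1.1201855, Δφ=0.8650707, Δλ=-2.4950843 rad; a=sin²(Δφ/2)+cosφ1·cosφ2·sin²(Δλ/2)=0.5546036624; c=2·atan2(√a, √(1-a))=1.680221897; dist=6371·c=10704.694 ≈ 10704.7 km; running total=49657.9 km
Leg 5 bearing: y=sinΔλ·cosφ2=-0.26235587, x=cosφ1·sinφ2-sinφ1·cosφ2·cosΔλ=0.95877169; θ=atan2(y, x)=-15.3036° <0 so +360° → 344.6964° ≈ 344.7°
Leg 6: φ1=1.1201855, φ2=0.6554026, Δφ=-0.4647829, Δλ=2.5991827 rad; a=sin²(Δφ/2)+cosφ1·cosφ2·sin²(Δλ/2)=0.3735390377; c=2·atan2(√a, √(1-a))=1.315097140; dist=6371·c=8378.484 ≈ 8378.5 km; running total=58036.4 km
Leg 6 bearing: y=sinΔλ·cosφ2=0.40924593, x=cosφ1·sinφ2-sinφ1·cosφ2·cosΔλ=0.87666885; θ=atan2(y, x)=25.0241° ≈ 25.0°
Leg 7: φ1=0.6554026, φ2=-0.0225811, Δφ=-0.6779836, Δλ=-1.5732572 rad; a=sin²(Δφ/2)+cosφ1·cosφ2·sin²(Δλ/2)=0.5078560128; c=2·atan2(√a, √(1-a))=1.586508999; dist=6371·c=10107.649 ≈ 10107.6 km; running total=68144.0 km
Leg 7 bearing: y=sinΔλ·cosφ2=-0.99974203, x=cosφ1·sinφ2-sinφ1·cosφ2·cosΔλ=-0.01640132; θ=atan2(y, x)=-90.9399° <0 so +360° → 269.0601° ≈ 269.1°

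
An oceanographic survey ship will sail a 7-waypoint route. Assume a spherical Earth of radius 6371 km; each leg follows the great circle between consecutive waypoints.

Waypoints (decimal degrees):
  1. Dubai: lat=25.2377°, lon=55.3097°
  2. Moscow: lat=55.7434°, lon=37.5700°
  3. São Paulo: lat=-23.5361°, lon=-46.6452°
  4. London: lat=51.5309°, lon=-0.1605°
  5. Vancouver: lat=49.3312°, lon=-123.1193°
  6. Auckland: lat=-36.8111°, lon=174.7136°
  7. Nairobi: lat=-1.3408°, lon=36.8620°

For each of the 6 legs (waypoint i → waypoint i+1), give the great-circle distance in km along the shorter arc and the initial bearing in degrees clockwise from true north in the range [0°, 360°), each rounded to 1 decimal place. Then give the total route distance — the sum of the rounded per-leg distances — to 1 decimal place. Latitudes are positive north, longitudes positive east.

Leg 1: dist=3684.6 km, bearing=341.7°
Leg 2: dist=11802.6 km, bearing=251.7°
Leg 3: dist=9497.0 km, bearing=26.9°
Leg 4: dist=7570.2 km, bearing=323.9°
Leg 5: dist=11361.1 km, bearing=226.4°
Leg 6: dist=13944.8 km, bearing=235.4°
Total: 57860.3 km

Leg 1: φ1=0.4404810, φ2=0.9729059, Δφ=0.5324249, Δλ=-0.3096162 rad; a=sin²(Δφ/2)+cosφ1·cosφ2·sin²(Δλ/2)=0.0813160218; c=2·atan2(√a, √(1-a))=0.578345964; dist=6371·c=3684.642 ≈ 3684.6 km; running total=3684.6 km
Leg 1 bearing: y=sinΔλ·cosφ2=-0.17151178, x=cosφ1·sinφ2-sinφ1·cosφ2·cosΔλ=0.51903624; θ=atan2(y, x)=-18.2858° <0 so +360° → 341.7142° ≈ 341.7°
Leg 2: φ1=0.9729059, φ2=-0.4107824, Δφ=-1.3836883, Δλ=-1.4698325 rad; a=sin²(Δφ/2)+cosφ1·cosφ2·sin²(Δλ/2)=0.6390187290; c=2·atan2(√a, √(1-a))=1.852546729; dist=6371·c=11802.575 ≈ 11802.6 km; running total=15487.2 km
Leg 2 bearing: y=sinΔλ·cosφ2=-0.91213979, x=cosφ1·sinφ2-sinφ1·cosφ2·cosΔλ=-0.30115805; θ=atan2(y, x)=-108.2715° <0 so +360° → 251.7285° ≈ 251.7°
Leg 3: φ1=-0.4107824, φ2=0.8993839, Δφ=1.3101663, Δλ=0.8113111 rad; a=sin²(Δφ/2)+cosφ1·cosφ2·sin²(Δλ/2)=0.4599719877; c=2·atan2(√a, √(1-a))=1.490654542; dist=6371·c=9496.960 ≈ 9497.0 km; running total=24984.2 km
Leg 3 bearing: y=sinΔλ·cosφ2=0.45113558, x=cosφ1·sinφ2-sinφ1·cosφ2·cosΔλ=0.88885754; θ=atan2(y, x)=26.9099° ≈ 26.9°
Leg 4: φ1=0.8993839, φ2=0.8609919, Δφ=-0.0383920, Δλ=-2.1460359 rad; a=sin²(Δφ/2)+cosφ1·cosφ2·sin²(Δλ/2)=0.3133511665; c=2·atan2(√a, √(1-a))=1.188235212; dist=6371·c=7570.247 ≈ 7570.2 km; running total=32554.4 km
Leg 4 bearing: y=sinΔλ·cosφ2=-0.54680451, x=cosφ1·sinφ2-sinφ1·cosφ2·cosΔλ=0.74943558; θ=atan2(y, x)=-36.1153° <0 so +360° → 323.8847° ≈ 323.9°
Leg 5: φ1=0.8609919, φ2=-0.6424749, Δφ=-1.5034668, Δλ=5.1981647 rad; a=sin²(Δφ/2)+cosφ1·cosφ2·sin²(Δλ/2)=0.6054343732; c=2·atan2(√a, √(1-a))=1.783259932; dist=6371·c=11361.149 ≈ 11361.1 km; running total=43915.5 km
Leg 5 bearing: y=sinΔλ·cosφ2=-0.70799454, x=cosφ1·sinφ2-sinφ1·cosφ2·cosΔλ=-0.67400156; θ=atan2(y, x)=-133.5910° <0 so +360° → 226.4090° ≈ 226.4°
Leg 6: φ1=-0.6424749, φ2=-0.0234014, Δφ=0.6190735, Δλ=-2.4059643 rad; a=sin²(Δφ/2)+cosφ1·cosφ2·sin²(Δλ/2)=0.7897003687; c=2·atan2(√a, √(1-a))=2.188789572; dist=6371·c=13944.778 ≈ 13944.8 km; running total=57860.3 km
Leg 6 bearing: y=sinΔλ·cosφ2=-0.67086942, x=cosφ1·sinφ2-sinφ1·cosφ2·cosΔλ=-0.46284879; θ=atan2(y, x)=-124.6027° <0 so +360° → 235.3973° ≈ 235.4°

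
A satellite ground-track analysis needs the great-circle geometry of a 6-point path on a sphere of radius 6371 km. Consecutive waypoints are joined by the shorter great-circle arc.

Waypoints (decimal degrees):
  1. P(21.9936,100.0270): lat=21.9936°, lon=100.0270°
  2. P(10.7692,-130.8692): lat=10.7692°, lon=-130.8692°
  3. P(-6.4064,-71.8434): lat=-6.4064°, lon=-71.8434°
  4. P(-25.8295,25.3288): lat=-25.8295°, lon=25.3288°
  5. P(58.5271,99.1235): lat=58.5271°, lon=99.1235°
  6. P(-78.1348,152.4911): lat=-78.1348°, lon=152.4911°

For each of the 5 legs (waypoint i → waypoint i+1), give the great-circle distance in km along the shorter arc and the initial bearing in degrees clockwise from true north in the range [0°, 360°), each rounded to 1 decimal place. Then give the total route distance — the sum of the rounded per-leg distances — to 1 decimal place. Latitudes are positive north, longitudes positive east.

Leg 1: φ1=0.3838607, φ2=0.1879580, Δφ=-0.1959027, Δλ=-4.0298989 rad; a=sin²(Δφ/2)+cosφ1·cosφ2·sin²(Δλ/2)=0.7522746844; c=2·atan2(√a, √(1-a))=2.099656276; dist=6371·c=13376.910 ≈ 13376.9 km; running total=13376.9 km
Leg 1 bearing: y=sinΔλ·cosφ2=0.76233746, x=cosφ1·sinφ2-sinφ1·cosφ2·cosΔλ=0.40530425; θ=atan2(y, x)=62.0022° ≈ 62.0°
Leg 2: φ1=0.1879580, φ2=-0.1118128, Δφ=-0.2997708, Δλ=1.0301946 rad; a=sin²(Δφ/2)+cosφ1·cosφ2·sin²(Δλ/2)=0.2592091636; c=2·atan2(√a, √(1-a))=1.068337771; dist=6371·c=6806.380 ≈ 6806.4 km; running total=20183.3 km
Leg 2 bearing: y=sinΔλ·cosφ2=0.85204507, x=cosφ1·sinφ2-sinφ1·cosφ2·cosΔλ=-0.20517868; θ=atan2(y, x)=103.5395° ≈ 103.5°
Leg 3: φ1=-0.1118128, φ2=-0.4508098, Δφ=-0.3389970, Δλ=1.6959748 rad; a=sin²(Δφ/2)+cosφ1·cosφ2·sin²(Δλ/2)=0.5315309695; c=2·atan2(√a, √(1-a))=1.633900138; dist=6371·c=10409.578 ≈ 10409.6 km; running total=30592.9 km
Leg 3 bearing: y=sinΔλ·cosφ2=0.89305168, x=cosφ1·sinφ2-sinφ1·cosφ2·cosΔλ=-0.44551306; θ=atan2(y, x)=116.5130° ≈ 116.5°
Leg 4: φ1=-0.4508098, φ2=1.0214906, Δφ=1.4723004, Δλ=1.2879605 rad; a=sin²(Δφ/2)+cosφ1·cosφ2·sin²(Δλ/2)=0.6202244461; c=2·atan2(√a, √(1-a))=1.813624611; dist=6371·c=11554.602 ≈ 11554.6 km; running total=42147.5 km
Leg 4 bearing: y=sinΔλ·cosφ2=0.50135127, x=cosφ1·sinφ2-sinφ1·cosφ2·cosΔλ=0.83116258; θ=atan2(y, x)=31.0981° ≈ 31.1°
Leg 5: φ1=1.0214906, φ2=-1.3637095, Δφ=-2.3852001, Δλ=0.9314403 rad; a=sin²(Δφ/2)+cosφ1·cosφ2·sin²(Δλ/2)=0.8853061194; c=2·atan2(√a, √(1-a))=2.450597591; dist=6371·c=15612.757 ≈ 15612.8 km; running total=57760.3 km
Leg 5 bearing: y=sinΔλ·cosφ2=0.16499781, x=cosφ1·sinφ2-sinφ1·cosφ2·cosΔλ=-0.61557493; θ=atan2(y, x)=164.9952° ≈ 165.0°

Leg 1: dist=13376.9 km, bearing=62.0°
Leg 2: dist=6806.4 km, bearing=103.5°
Leg 3: dist=10409.6 km, bearing=116.5°
Leg 4: dist=11554.6 km, bearing=31.1°
Leg 5: dist=15612.8 km, bearing=165.0°
Total: 57760.3 km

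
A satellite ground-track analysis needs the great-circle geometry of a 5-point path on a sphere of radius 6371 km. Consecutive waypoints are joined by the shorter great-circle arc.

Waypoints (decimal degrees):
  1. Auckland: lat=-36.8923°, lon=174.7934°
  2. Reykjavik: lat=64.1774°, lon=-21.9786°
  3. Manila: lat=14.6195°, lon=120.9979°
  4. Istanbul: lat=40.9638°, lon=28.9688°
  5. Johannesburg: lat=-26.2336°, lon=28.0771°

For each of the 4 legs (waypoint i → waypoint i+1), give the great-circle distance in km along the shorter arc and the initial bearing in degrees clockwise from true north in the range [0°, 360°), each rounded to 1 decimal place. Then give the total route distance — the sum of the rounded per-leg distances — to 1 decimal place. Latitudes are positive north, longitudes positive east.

Leg 1: φ1=-0.6438921, φ2=1.1201069, Δφ=1.7639990, Δλ=-3.4343193 rad; a=sin²(Δφ/2)+cosφ1·cosφ2·sin²(Δλ/2)=0.9369585875; c=2·atan2(√a, √(1-a))=2.633999970; dist=6371·c=16781.214 ≈ 16781.2 km; running total=16781.2 km
Leg 1 bearing: y=sinΔλ·cosφ2=0.12569446, x=cosφ1·sinφ2-sinφ1·cosφ2·cosΔλ=0.46954198; θ=atan2(y, x)=14.9865° ≈ 15.0°
Leg 2: φ1=1.1201069, φ2=0.2551584, Δφ=-0.8649485, Δλ=2.4954107 rad; a=sin²(Δφ/2)+cosφ1·cosφ2·sin²(Δλ/2)=0.5546557893; c=2·atan2(√a, √(1-a))=1.680326779; dist=6371·c=10705.362 ≈ 10705.4 km; running total=27486.6 km
Leg 2 bearing: y=sinΔλ·cosφ2=0.58264716, x=cosφ1·sinφ2-sinφ1·cosφ2·cosΔλ=0.80534046; θ=atan2(y, x)=35.8850° ≈ 35.9°
Leg 3: φ1=0.2551584, φ2=0.7149532, Δφ=0.4597948, Δλ=-1.6062108 rad; a=sin²(Δφ/2)+cosφ1·cosφ2·sin²(Δλ/2)=0.4302015129; c=2·atan2(√a, √(1-a))=1.430741935; dist=6371·c=9115.257 ≈ 9115.3 km; running total=36601.9 km
Leg 3 bearing: y=sinΔλ·cosφ2=-0.75465045, x=cosφ1·sinφ2-sinφ1·cosφ2·cosΔλ=0.64110481; θ=atan2(y, x)=-49.6508° <0 so +360° → 310.3492° ≈ 310.3°
Leg 4: φ1=0.7149532, φ2=-0.4578627, Δφ=-1.1728159, Δλ=-0.0155631 rad; a=sin²(Δφ/2)+cosφ1·cosφ2·sin²(Δλ/2)=0.3062623047; c=2·atan2(√a, √(1-a))=1.172904860; dist=6371·c=7472.577 ≈ 7472.6 km; running total=44074.5 km
Leg 4 bearing: y=sinΔλ·cosφ2=-0.01395953, x=cosφ1·sinφ2-sinφ1·cosφ2·cosΔλ=-0.92177435; θ=atan2(y, x)=-179.1324° <0 so +360° → 180.8676° ≈ 180.9°

Leg 1: dist=16781.2 km, bearing=15.0°
Leg 2: dist=10705.4 km, bearing=35.9°
Leg 3: dist=9115.3 km, bearing=310.3°
Leg 4: dist=7472.6 km, bearing=180.9°
Total: 44074.5 km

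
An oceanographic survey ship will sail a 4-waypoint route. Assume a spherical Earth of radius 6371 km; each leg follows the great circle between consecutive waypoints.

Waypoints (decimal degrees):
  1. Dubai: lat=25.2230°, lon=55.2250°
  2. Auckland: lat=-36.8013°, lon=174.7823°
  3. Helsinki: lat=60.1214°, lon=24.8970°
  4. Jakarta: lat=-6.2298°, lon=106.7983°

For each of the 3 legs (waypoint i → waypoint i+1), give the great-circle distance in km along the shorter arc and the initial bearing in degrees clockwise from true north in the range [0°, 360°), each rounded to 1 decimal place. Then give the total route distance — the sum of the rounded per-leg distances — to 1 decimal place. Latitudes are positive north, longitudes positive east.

Leg 1: φ1=0.4402244, φ2=-0.6423039, Δφ=-1.0825283, Δλ=2.0866685 rad; a=sin²(Δφ/2)+cosφ1·cosφ2·sin²(Δλ/2)=0.8063031962; c=2·atan2(√a, √(1-a))=2.230150331; dist=6371·c=14208.288 ≈ 14208.3 km; running total=14208.3 km
Leg 1 bearing: y=sinΔλ·cosφ2=0.69651461, x=cosφ1·sinφ2-sinφ1·cosφ2·cosΔλ=-0.37360515; θ=atan2(y, x)=118.2088° ≈ 118.2°
Leg 2: φ1=-0.6423039, φ2=1.0493164, Δφ=1.6916202, Δλ=-2.6159920 rad; a=sin²(Δφ/2)+cosφ1·cosφ2·sin²(Δλ/2)=0.9322333258; c=2·atan2(√a, √(1-a))=2.614884740; dist=6371·c=16659.431 ≈ 16659.4 km; running total=30867.7 km
Leg 2 bearing: y=sinΔλ·cosφ2=-0.24994512, x=cosφ1·sinφ2-sinφ1·cosφ2·cosΔλ=0.43614773; θ=atan2(y, x)=-29.8159° <0 so +360° → 330.1841° ≈ 330.2°
Leg 3: φ1=1.0493164, φ2=-0.1087305, Δφ=-1.1580469, Δλ=1.4294473 rad; a=sin²(Δφ/2)+cosφ1·cosφ2·sin²(Δλ/2)=0.5121632198; c=2·atan2(√a, √(1-a))=1.595125166; dist=6371·c=10162.542 ≈ 10162.5 km; running total=41030.2 km
Leg 3 bearing: y=sinΔλ·cosφ2=0.98418041, x=cosφ1·sinφ2-sinφ1·cosφ2·cosΔλ=-0.17549117; θ=atan2(y, x)=100.1103° ≈ 100.1°

Leg 1: dist=14208.3 km, bearing=118.2°
Leg 2: dist=16659.4 km, bearing=330.2°
Leg 3: dist=10162.5 km, bearing=100.1°
Total: 41030.2 km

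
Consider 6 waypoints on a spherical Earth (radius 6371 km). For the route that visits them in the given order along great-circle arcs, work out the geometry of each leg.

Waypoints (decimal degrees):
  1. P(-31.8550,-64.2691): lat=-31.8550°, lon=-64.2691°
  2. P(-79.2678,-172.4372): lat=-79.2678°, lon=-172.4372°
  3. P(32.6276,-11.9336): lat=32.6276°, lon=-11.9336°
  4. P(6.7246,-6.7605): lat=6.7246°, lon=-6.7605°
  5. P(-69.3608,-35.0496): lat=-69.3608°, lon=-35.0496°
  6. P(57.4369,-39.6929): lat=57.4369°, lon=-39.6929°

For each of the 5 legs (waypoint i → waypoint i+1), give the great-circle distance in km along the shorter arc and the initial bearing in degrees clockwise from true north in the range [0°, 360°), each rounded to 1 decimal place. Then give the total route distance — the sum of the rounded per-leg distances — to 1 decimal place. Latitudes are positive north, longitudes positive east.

Leg 1: dist=6895.9 km, bearing=191.6°
Leg 2: dist=14750.6 km, bearing=157.5°
Leg 3: dist=2929.6 km, bearing=168.4°
Leg 4: dist=8733.4 km, bearing=189.8°
Leg 5: dist=14104.2 km, bearing=356.9°
Total: 47413.7 km

Leg 1: φ1=-0.5559746, φ2=-1.3834841, Δφ=-0.8275095, Δλ=-1.8878895 rad; a=sin²(Δφ/2)+cosφ1·cosφ2·sin²(Δλ/2)=0.2653895599; c=2·atan2(√a, √(1-a))=1.082388030; dist=6371·c=6895.894 ≈ 6895.9 km; running total=6895.9 km
Leg 1 bearing: y=sinΔλ·cosφ2=-0.17693502, x=cosφ1·sinφ2-sinφ1·cosφ2·cosΔλ=-0.86517383; θ=atan2(y, x)=-168.4419° <0 so +360° → 191.5581° ≈ 191.6°
Leg 2: φ1=-1.3834841, φ2=0.5694590, Δφ=1.9529431, Δλ=2.8013163 rad; a=sin²(Δφ/2)+cosφ1·cosφ2·sin²(Δλ/2)=0.8387925962; c=2·atan2(√a, √(1-a))=2.315270506; dist=6371·c=14750.588 ≈ 14750.6 km; running total=21646.5 km
Leg 2 bearing: y=sinΔλ·cosφ2=0.28107984, x=cosφ1·sinφ2-sinφ1·cosφ2·cosΔλ=-0.67961197; θ=atan2(y, x)=157.5306° ≈ 157.5°
Leg 3: φ1=0.5694590, φ2=0.1173664, Δφ=-0.4520926, Δλ=0.0902876 rad; a=sin²(Δφ/2)+cosφ1·cosφ2·sin²(Δλ/2)=0.0519359397; c=2·atan2(√a, √(1-a))=0.459829629; dist=6371·c=2929.575 ≈ 2929.6 km; running total=24576.1 km
Leg 3 bearing: y=sinΔλ·cosφ2=0.08954472, x=cosφ1·sinφ2-sinφ1·cosφ2·cosΔλ=-0.43466784; θ=atan2(y, x)=168.3595° ≈ 168.4°
Leg 4: φ1=0.1173664, φ2=-1.2105743, Δφ=-1.3279407, Δλ=-0.4937379 rad; a=sin²(Δφ/2)+cosφ1·cosφ2·sin²(Δλ/2)=0.4006663955; c=2·atan2(√a, √(1-a))=1.370798492; dist=6371·c=8733.357 ≈ 8733.4 km; running total=33309.5 km
Leg 4 bearing: y=sinΔλ·cosφ2=-0.16704851, x=cosφ1·sinφ2-sinφ1·cosφ2·cosΔλ=-0.96572570; θ=atan2(y, x)=-170.1862° <0 so +360° → 189.8138° ≈ 189.8°
Leg 5: φ1=-1.2105743, φ2=1.0024630, Δφ=2.2130373, Δλ=-0.0810409 rad; a=sin²(Δφ/2)+cosφ1·cosφ2·sin²(Δλ/2)=0.7998070522; c=2·atan2(√a, √(1-a))=2.213815153; dist=6371·c=14104.216 ≈ 14104.2 km; running total=47413.7 km
Leg 5 bearing: y=sinΔλ·cosφ2=-0.04357075, x=cosφ1·sinφ2-sinφ1·cosφ2·cosΔλ=0.79910232; θ=atan2(y, x)=-3.1209° <0 so +360° → 356.8791° ≈ 356.9°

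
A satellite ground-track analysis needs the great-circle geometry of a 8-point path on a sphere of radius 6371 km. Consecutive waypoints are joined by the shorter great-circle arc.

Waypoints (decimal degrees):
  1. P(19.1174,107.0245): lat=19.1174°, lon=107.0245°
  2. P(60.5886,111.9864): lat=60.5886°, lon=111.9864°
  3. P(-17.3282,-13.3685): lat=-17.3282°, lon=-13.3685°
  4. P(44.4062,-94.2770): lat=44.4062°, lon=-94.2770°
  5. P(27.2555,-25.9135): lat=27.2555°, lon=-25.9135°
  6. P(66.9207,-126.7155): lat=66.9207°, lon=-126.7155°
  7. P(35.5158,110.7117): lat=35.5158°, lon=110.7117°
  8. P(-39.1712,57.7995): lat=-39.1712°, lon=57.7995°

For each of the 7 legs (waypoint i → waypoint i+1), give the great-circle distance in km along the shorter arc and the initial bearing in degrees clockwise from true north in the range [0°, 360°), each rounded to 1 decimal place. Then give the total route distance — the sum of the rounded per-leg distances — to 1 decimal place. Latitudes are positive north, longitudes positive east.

Leg 1: φ1=0.3336616, φ2=1.0574706, Δφ=0.7238090, Δλ=0.0866015 rad; a=sin²(Δφ/2)+cosφ1·cosφ2·sin²(Δλ/2)=0.1262250763; c=2·atan2(√a, √(1-a))=0.726430792; dist=6371·c=4628.091 ≈ 4628.1 km; running total=4628.1 km
Leg 1 bearing: y=sinΔλ·cosφ2=0.04247487, x=cosφ1·sinφ2-sinφ1·cosφ2·cosΔλ=0.66284622; θ=atan2(y, x)=3.6665° ≈ 3.7°
Leg 2: φ1=1.0574706, φ2=-0.3024341, Δφ=-1.3599047, Δλ=-2.1878557 rad; a=sin²(Δφ/2)+cosφ1·cosφ2·sin²(Δλ/2)=0.7653586332; c=2·atan2(√a, √(1-a))=2.130242951; dist=6371·c=13571.778 ≈ 13571.8 km; running total=18199.9 km
Leg 2 bearing: y=sinΔλ·cosφ2=-0.77856771, x=cosφ1·sinφ2-sinφ1·cosφ2·cosΔλ=0.33492015; θ=atan2(y, x)=-66.7238° <0 so +360° → 293.2762° ≈ 293.3°
Leg 3: φ1=-0.3024341, φ2=0.7750344, Δφ=1.0774685, Δλ=-1.4121197 rad; a=sin²(Δφ/2)+cosφ1·cosφ2·sin²(Δλ/2)=0.5503271804; c=2·atan2(√a, √(1-a))=1.671621427; dist=6371·c=10649.900 ≈ 10649.9 km; running total=28849.8 km
Leg 3 bearing: y=sinΔλ·cosφ2=-0.70542218, x=cosφ1·sinφ2-sinφ1·cosφ2·cosΔλ=0.70160405; θ=atan2(y, x)=-45.1555° <0 so +360° → 314.8445° ≈ 314.8°
Leg 4: φ1=0.7750344, φ2=0.4756982, Δφ=-0.2993362, Δλ=1.1931682 rad; a=sin²(Δφ/2)+cosφ1·cosφ2·sin²(Δλ/2)=0.2226913659; c=2·atan2(√a, √(1-a))=0.982893387; dist=6371·c=6262.014 ≈ 6262.0 km; running total=35111.8 km
Leg 4 bearing: y=sinΔλ·cosφ2=0.82633772, x=cosφ1·sinφ2-sinφ1·cosφ2·cosΔλ=0.09780417; θ=atan2(y, x)=83.24995° ≈ 83.2°
Leg 5: φ1=0.4756982, φ2=1.1679866, Δφ=0.6922883, Δλ=-1.7593268 rad; a=sin²(Δφ/2)+cosφ1·cosφ2·sin²(Δλ/2)=0.3220026314; c=2·atan2(√a, √(1-a))=1.206818002; dist=6371·c=7688.637 ≈ 7688.6 km; running total=42800.4 km
Leg 5 bearing: y=sinΔλ·cosφ2=-0.38505873, x=cosφ1·sinφ2-sinφ1·cosφ2·cosΔλ=0.85146786; θ=atan2(y, x)=-24.3339° <0 so +360° → 335.6661° ≈ 335.7°
Leg 6: φ1=1.1679866, φ2=0.6198676, Δφ=-0.5481189, Δλ=4.1438864 rad; a=sin²(Δφ/2)+cosφ1·cosφ2·sin²(Δλ/2)=0.3186742376; c=2·atan2(√a, √(1-a))=1.199684790; dist=6371·c=7643.192 ≈ 7643.2 km; running total=50443.6 km
Leg 6 bearing: y=sinΔλ·cosφ2=-0.68592675, x=cosφ1·sinφ2-sinφ1·cosφ2·cosΔλ=0.63086320; θ=atan2(y, x)=-47.3945° <0 so +360° → 312.6055° ≈ 312.6°
Leg 7: φ1=0.6198676, φ2=-0.6836664, Δφ=-1.3035341, Δλ=-0.9234921 rad; a=sin²(Δφ/2)+cosφ1·cosφ2·sin²(Δλ/2)=0.4932012190; c=2·atan2(√a, √(1-a))=1.557198346; dist=6371·c=9920.911 ≈ 9920.9 km; running total=60364.5 km
Leg 7 bearing: y=sinΔλ·cosφ2=-0.61843614, x=cosφ1·sinφ2-sinφ1·cosφ2·cosΔλ=-0.78571741; θ=atan2(y, x)=-141.7938° <0 so +360° → 218.2062° ≈ 218.2°

Leg 1: dist=4628.1 km, bearing=3.7°
Leg 2: dist=13571.8 km, bearing=293.3°
Leg 3: dist=10649.9 km, bearing=314.8°
Leg 4: dist=6262.0 km, bearing=83.2°
Leg 5: dist=7688.6 km, bearing=335.7°
Leg 6: dist=7643.2 km, bearing=312.6°
Leg 7: dist=9920.9 km, bearing=218.2°
Total: 60364.5 km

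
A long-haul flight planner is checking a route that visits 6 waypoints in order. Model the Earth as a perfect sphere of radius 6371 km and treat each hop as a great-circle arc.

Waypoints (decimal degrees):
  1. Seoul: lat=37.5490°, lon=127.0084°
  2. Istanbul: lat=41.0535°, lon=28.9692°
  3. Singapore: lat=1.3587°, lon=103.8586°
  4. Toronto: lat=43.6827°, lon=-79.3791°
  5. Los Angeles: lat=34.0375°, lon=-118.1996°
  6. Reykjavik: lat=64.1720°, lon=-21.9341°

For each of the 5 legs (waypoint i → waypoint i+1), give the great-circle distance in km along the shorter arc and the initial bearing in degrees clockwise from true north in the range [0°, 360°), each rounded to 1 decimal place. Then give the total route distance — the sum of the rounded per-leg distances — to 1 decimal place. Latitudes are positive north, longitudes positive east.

Leg 1: φ1=0.6553537, φ2=0.7165187, Δφ=0.0611651, Δλ=-1.7111068 rad; a=sin²(Δφ/2)+cosφ1·cosφ2·sin²(Δλ/2)=0.3416775344; c=2·atan2(√a, √(1-a))=1.248606009; dist=6371·c=7954.869 ≈ 7954.9 km; running total=7954.9 km
Leg 1 bearing: y=sinΔλ·cosφ2=-0.74668586, x=cosφ1·sinφ2-sinφ1·cosφ2·cosΔλ=0.58497540; θ=atan2(y, x)=-51.9238° <0 so +360° → 308.0762° ≈ 308.1°
Leg 2: φ1=0.7165187, φ2=0.0237138, Δφ=-0.6928050, Δλ=1.3070666 rad; a=sin²(Δφ/2)+cosφ1·cosφ2·sin²(Δλ/2)=0.3939510551; c=2·atan2(√a, √(1-a))=1.357075134; dist=6371·c=8645.926 ≈ 8645.9 km; running total=16600.8 km
Leg 2 bearing: y=sinΔλ·cosφ2=0.96515298, x=cosφ1·sinφ2-sinφ1·cosφ2·cosΔλ=-0.15327820; θ=atan2(y, x)=99.0239° ≈ 99.0°
Leg 3: φ1=0.0237138, φ2=0.7624069, Δφ=0.7386932, Δλ=-3.1981012 rad; a=sin²(Δφ/2)+cosφ1·cosφ2·sin²(Δλ/2)=0.8527208348; c=2·atan2(√a, √(1-a))=2.353842431; dist=6371·c=14996.330 ≈ 14996.3 km; running total=31597.1 km
Leg 3 bearing: y=sinΔλ·cosφ2=0.04084385, x=cosφ1·sinφ2-sinφ1·cosφ2·cosΔλ=0.70759016; θ=atan2(y, x)=3.3036° ≈ 3.3°
Leg 4: φ1=0.7624069, φ2=0.5940664, Δφ=-0.1683405, Δλ=-0.6775455 rad; a=sin²(Δφ/2)+cosφ1·cosφ2·sin²(Δλ/2)=0.0732537326; c=2·atan2(√a, √(1-a))=0.548145201; dist=6371·c=3492.233 ≈ 3492.2 km; running total=35089.3 km
Leg 4 bearing: y=sinΔλ·cosφ2=-0.51947969, x=cosφ1·sinφ2-sinφ1·cosφ2·cosΔλ=-0.04112590; θ=atan2(y, x)=-94.5265° <0 so +360° → 265.4735° ≈ 265.5°
Leg 5: φ1=0.5940664, φ2=1.1200127, Δφ=0.5259462, Δλ=1.6801499 rad; a=sin²(Δφ/2)+cosφ1·cosφ2·sin²(Δλ/2)=0.2677899625; c=2·atan2(√a, √(1-a))=1.087816656; dist=6371·c=6930.480 ≈ 6930.5 km; running total=42019.8 km
Leg 5 bearing: y=sinΔλ·cosφ2=0.43306870, x=cosφ1·sinφ2-sinφ1·cosφ2·cosΔλ=0.77250598; θ=atan2(y, x)=29.2751° ≈ 29.3°

Leg 1: dist=7954.9 km, bearing=308.1°
Leg 2: dist=8645.9 km, bearing=99.0°
Leg 3: dist=14996.3 km, bearing=3.3°
Leg 4: dist=3492.2 km, bearing=265.5°
Leg 5: dist=6930.5 km, bearing=29.3°
Total: 42019.8 km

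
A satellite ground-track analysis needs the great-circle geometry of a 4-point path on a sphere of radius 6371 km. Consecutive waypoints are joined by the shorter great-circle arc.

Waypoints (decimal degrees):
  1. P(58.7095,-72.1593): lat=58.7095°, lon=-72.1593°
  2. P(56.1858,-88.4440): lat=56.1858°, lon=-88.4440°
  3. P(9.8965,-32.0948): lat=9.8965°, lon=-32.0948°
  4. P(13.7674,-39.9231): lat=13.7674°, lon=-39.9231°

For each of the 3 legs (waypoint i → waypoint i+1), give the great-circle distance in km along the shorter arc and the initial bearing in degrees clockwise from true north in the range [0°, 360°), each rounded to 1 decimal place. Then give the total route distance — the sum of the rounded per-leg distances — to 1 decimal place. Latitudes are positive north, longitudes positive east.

Leg 1: φ1=1.0246741, φ2=0.9806272, Δφ=-0.0440469, Δλ=-0.2842216 rad; a=sin²(Δφ/2)+cosφ1·cosφ2·sin²(Δλ/2)=0.0062829526; c=2·atan2(√a, √(1-a))=0.158696633; dist=6371·c=1011.056 ≈ 1011.1 km; running total=1011.1 km
Leg 1 bearing: y=sinΔλ·cosφ2=-0.15604882, x=cosφ1·sinφ2-sinφ1·cosφ2·cosΔλ=-0.02495344; θ=atan2(y, x)=-99.0851° <0 so +360° → 260.9149° ≈ 260.9°
Leg 2: φ1=0.9806272, φ2=0.1727265, Δφ=-0.8079007, Δλ=0.9834791 rad; a=sin²(Δφ/2)+cosφ1·cosφ2·sin²(Δλ/2)=0.2767089255; c=2·atan2(√a, √(1-a))=1.107854572; dist=6371·c=7058.141 ≈ 7058.1 km; running total=8069.2 km
Leg 2 bearing: y=sinΔλ·cosφ2=0.82004355, x=cosφ1·sinφ2-sinφ1·cosφ2·cosΔλ=-0.35790076; θ=atan2(y, x)=113.5784° ≈ 113.6°
Leg 3: φ1=0.1727265, φ2=0.2402865, Δφ=0.0675600, Δλ=-0.1366296 rad; a=sin²(Δφ/2)+cosφ1·cosφ2·sin²(Δλ/2)=0.0055990927; c=2·atan2(√a, √(1-a))=0.149794178; dist=6371·c=954.339 ≈ 954.3 km; running total=9023.5 km
Leg 3 bearing: y=sinΔλ·cosφ2=-0.13229173, x=cosφ1·sinφ2-sinφ1·cosφ2·cosΔλ=0.06906425; θ=atan2(y, x)=-62.4327° <0 so +360° → 297.5673° ≈ 297.6°

Leg 1: dist=1011.1 km, bearing=260.9°
Leg 2: dist=7058.1 km, bearing=113.6°
Leg 3: dist=954.3 km, bearing=297.6°
Total: 9023.5 km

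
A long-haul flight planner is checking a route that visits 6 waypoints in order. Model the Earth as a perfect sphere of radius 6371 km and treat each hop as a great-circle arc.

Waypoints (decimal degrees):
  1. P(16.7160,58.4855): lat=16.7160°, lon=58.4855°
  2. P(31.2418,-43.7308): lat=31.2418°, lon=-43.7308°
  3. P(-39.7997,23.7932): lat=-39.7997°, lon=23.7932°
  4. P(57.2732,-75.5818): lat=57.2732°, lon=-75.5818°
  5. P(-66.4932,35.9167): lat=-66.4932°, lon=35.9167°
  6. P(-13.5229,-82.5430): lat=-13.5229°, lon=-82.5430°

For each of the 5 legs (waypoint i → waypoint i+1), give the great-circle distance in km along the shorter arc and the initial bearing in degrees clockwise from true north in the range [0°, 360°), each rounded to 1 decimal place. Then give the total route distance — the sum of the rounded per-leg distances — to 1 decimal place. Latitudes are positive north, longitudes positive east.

Leg 1: dist=10161.1 km, bearing=303.3°
Leg 2: dist=10523.3 km, bearing=134.6°
Leg 3: dist=14156.4 km, bearing=317.9°
Leg 4: dist=16486.1 km, bearing=135.1°
Leg 5: dist=9818.8 km, bearing=238.8°
Total: 61145.7 km

Leg 1: φ1=0.2917492, φ2=0.5452723, Δφ=0.2535230, Δλ=-1.7840110 rad; a=sin²(Δφ/2)+cosφ1·cosφ2·sin²(Δλ/2)=0.5120469063; c=2·atan2(√a, √(1-a))=1.594892471; dist=6371·c=10161.060 ≈ 10161.1 km; running total=10161.1 km
Leg 1 bearing: y=sinΔλ·cosφ2=-0.83562558, x=cosφ1·sinφ2-sinφ1·cosφ2·cosΔλ=0.54877080; θ=atan2(y, x)=-56.7064° <0 so +360° → 303.2936° ≈ 303.3°
Leg 2: φ1=0.5452723, φ2=-0.6946358, Δφ=-1.2399081, Δλ=1.1785161 rad; a=sin²(Δφ/2)+cosφ1·cosφ2·sin²(Δλ/2)=0.5404352929; c=2·atan2(√a, √(1-a))=1.651755323; dist=6371·c=10523.333 ≈ 10523.3 km; running total=20684.4 km
Leg 2 bearing: y=sinΔλ·cosφ2=0.70992761, x=cosφ1·sinφ2-sinφ1·cosφ2·cosΔλ=-0.69961613; θ=atan2(y, x)=134.5809° ≈ 134.6°
Leg 3: φ1=-0.6946358, φ2=0.9996059, Δφ=1.6942417, Δλ=-1.7344209 rad; a=sin²(Δφ/2)+cosφ1·cosφ2·sin²(Δλ/2)=0.8030772962; c=2·atan2(√a, √(1-a))=2.222013077; dist=6371·c=14156.445 ≈ 14156.4 km; running total=34840.8 km
Leg 3 bearing: y=sinΔλ·cosφ2=-0.53341281, x=cosφ1·sinφ2-sinφ1·cosφ2·cosΔλ=0.58995541; θ=atan2(y, x)=-42.1186° <0 so +360° → 317.8814° ≈ 317.9°
Leg 4: φ1=0.9996059, φ2=-1.1605253, Δφ=-2.1601312, Δλ=1.9460159 rad; a=sin²(Δφ/2)+cosφ1·cosφ2·sin²(Δλ/2)=0.9252349707; c=2·atan2(√a, √(1-a))=2.587674361; dist=6371·c=16486.073 ≈ 16486.1 km; running total=51326.9 km
Leg 4 bearing: y=sinΔλ·cosφ2=0.37110823, x=cosφ1·sinφ2-sinφ1·cosφ2·cosΔλ=-0.37279963; θ=atan2(y, x)=135.1303° ≈ 135.1°
Leg 5: φ1=-1.1605253, φ2=-0.2360191, Δφ=0.9245061, Δλ=-2.0675118 rad; a=sin²(Δφ/2)+cosφ1·cosφ2·sin²(Δλ/2)=0.4851868779; c=2·atan2(√a, √(1-a))=1.541165747; dist=6371·c=9818.767 ≈ 9818.8 km; running total=61145.7 km
Leg 5 bearing: y=sinΔλ·cosφ2=-0.85477936, x=cosφ1·sinφ2-sinφ1·cosφ2·cosΔλ=-0.51814528; θ=atan2(y, x)=-121.2232° <0 so +360° → 238.7768° ≈ 238.8°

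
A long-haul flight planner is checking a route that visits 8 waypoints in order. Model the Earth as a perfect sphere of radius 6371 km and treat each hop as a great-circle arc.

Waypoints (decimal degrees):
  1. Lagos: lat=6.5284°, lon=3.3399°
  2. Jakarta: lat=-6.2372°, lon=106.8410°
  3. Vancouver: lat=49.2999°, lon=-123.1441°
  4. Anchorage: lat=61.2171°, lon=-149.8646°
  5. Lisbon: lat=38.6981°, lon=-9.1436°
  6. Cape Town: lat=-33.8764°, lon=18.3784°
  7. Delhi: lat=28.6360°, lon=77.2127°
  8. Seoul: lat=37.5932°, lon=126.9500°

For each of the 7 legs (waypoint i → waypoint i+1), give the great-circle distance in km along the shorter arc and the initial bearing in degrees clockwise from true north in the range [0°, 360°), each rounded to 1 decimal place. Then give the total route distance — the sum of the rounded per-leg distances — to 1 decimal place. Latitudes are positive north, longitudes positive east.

Leg 1: dist=11570.9 km, bearing=94.8°
Leg 2: dist=13337.3 km, bearing=35.2°
Leg 3: dist=2124.4 km, bearing=318.6°
Leg 4: dist=8351.0 km, bearing=30.7°
Leg 5: dist=8554.2 km, bearing=156.8°
Leg 6: dist=9305.5 km, bearing=49.1°
Leg 7: dist=4682.8 km, bearing=64.4°
Total: 57926.1 km

Leg 1: φ1=0.1139421, φ2=-0.1088597, Δφ=-0.2228018, Δλ=1.8064350 rad; a=sin²(Δφ/2)+cosφ1·cosφ2·sin²(Δλ/2)=0.6214648050; c=2·atan2(√a, √(1-a))=1.816181121; dist=6371·c=11570.890 ≈ 11570.9 km; running total=11570.9 km
Leg 1 bearing: y=sinΔλ·cosφ2=0.96660965, x=cosφ1·sinφ2-sinφ1·cosφ2·cosΔλ=-0.08155357; θ=atan2(y, x)=94.8227° ≈ 94.8°
Leg 2: φ1=-0.1088597, φ2=0.8604456, Δφ=0.9693053, Δλ=-4.0139972 rad; a=sin²(Δφ/2)+cosφ1·cosφ2·sin²(Δλ/2)=0.7495884028; c=2·atan2(√a, √(1-a))=2.093444820; dist=6371·c=13337.337 ≈ 13337.3 km; running total=24908.2 km
Leg 2 bearing: y=sinΔλ·cosφ2=0.49942835, x=cosφ1·sinφ2-sinφ1·cosφ2·cosΔλ=0.70809169; θ=atan2(y, x)=35.1959° ≈ 35.2°
Leg 3: φ1=0.8604456, φ2=1.0684400, Δφ=0.2079944, Δλ=-0.4663607 rad; a=sin²(Δφ/2)+cosφ1·cosφ2·sin²(Δλ/2)=0.0275414002; c=2·atan2(√a, √(1-a))=0.333454789; dist=6371·c=2124.440 ≈ 2124.4 km; running total=27032.6 km
Leg 3 bearing: y=sinΔλ·cosφ2=-0.21649745, x=cosφ1·sinφ2-sinφ1·cosφ2·cosΔλ=0.24547982; θ=atan2(y, x)=-41.4102° <0 so +360° → 318.5898° ≈ 318.6°
Leg 4: φ1=1.0684400, φ2=0.6754093, Δφ=-0.3930307, Δλ=2.4560448 rad; a=sin²(Δφ/2)+cosφ1·cosφ2·sin²(Δλ/2)=0.3714551071; c=2·atan2(√a, √(1-a))=1.310786772; dist=6371·c=8351.023 ≈ 8351.0 km; running total=35383.6 km
Leg 4 bearing: y=sinΔλ·cosφ2=0.49410143, x=cosφ1·sinφ2-sinφ1·cosφ2·cosΔλ=0.83052310; θ=atan2(y, x)=30.7496° ≈ 30.7°
Leg 5: φ1=0.6754093, φ2=-0.5912547, Δφ=-1.2666640, Δλ=0.4803495 rad; a=sin²(Δφ/2)+cosφ1·cosφ2·sin²(Δλ/2)=0.3869311501; c=2·atan2(√a, √(1-a))=1.342685493; dist=6371·c=8554.249 ≈ 8554.2 km; running total=43937.8 km
Leg 5 bearing: y=sinΔλ·cosφ2=0.38364581, x=cosφ1·sinφ2-sinφ1·cosφ2·cosΔλ=-0.89536453; θ=atan2(y, x)=156.8058° ≈ 156.8°
Leg 6: φ1=-0.5912547, φ2=0.4997925, Δφ=1.0910472, Δλ=1.0268522 rad; a=sin²(Δφ/2)+cosφ1·cosφ2·sin²(Δλ/2)=0.4450123565; c=2·atan2(√a, √(1-a))=1.460598141; dist=6371·c=9305.471 ≈ 9305.5 km; running total=53243.3 km
Leg 6 bearing: y=sinΔλ·cosφ2=0.75100989, x=cosφ1·sinφ2-sinφ1·cosφ2·cosΔλ=0.65106803; θ=atan2(y, x)=49.0772° ≈ 49.1°
Leg 7: φ1=0.4997925, φ2=0.6561251, Δφ=0.1563326, Δλ=0.8680796 rad; a=sin²(Δφ/2)+cosφ1·cosφ2·sin²(Δλ/2)=0.1290888308; c=2·atan2(√a, √(1-a))=0.735012549; dist=6371·c=4682.765 ≈ 4682.8 km; running total=57926.1 km
Leg 7 bearing: y=sinΔλ·cosφ2=0.60464295, x=cosφ1·sinφ2-sinφ1·cosφ2·cosΔλ=0.29001124; θ=atan2(y, x)=64.3757° ≈ 64.4°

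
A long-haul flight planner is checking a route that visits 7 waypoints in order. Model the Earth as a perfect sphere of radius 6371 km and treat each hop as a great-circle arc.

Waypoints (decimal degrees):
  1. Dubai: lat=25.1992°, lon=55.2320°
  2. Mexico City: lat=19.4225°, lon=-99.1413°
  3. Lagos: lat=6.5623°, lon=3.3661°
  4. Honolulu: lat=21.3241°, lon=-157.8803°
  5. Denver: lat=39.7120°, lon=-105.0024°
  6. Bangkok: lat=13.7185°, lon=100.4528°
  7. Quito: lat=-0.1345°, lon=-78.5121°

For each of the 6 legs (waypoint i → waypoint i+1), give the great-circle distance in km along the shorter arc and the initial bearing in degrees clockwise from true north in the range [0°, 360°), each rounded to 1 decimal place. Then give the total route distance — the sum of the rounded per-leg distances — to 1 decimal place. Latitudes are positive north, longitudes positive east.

Leg 1: φ1=0.4398090, φ2=0.3389866, Δφ=-0.1008224, Δλ=-2.6943224 rad; a=sin²(Δφ/2)+cosφ1·cosφ2·sin²(Δλ/2)=0.8139089189; c=2·atan2(√a, √(1-a))=2.249542820; dist=6371·c=14331.837 ≈ 14331.8 km; running total=14331.8 km
Leg 1 bearing: y=sinΔλ·cosφ2=-0.40789297, x=cosφ1·sinφ2-sinφ1·cosφ2·cosΔλ=0.66292389; θ=atan2(y, x)=-31.6037° <0 so +360° → 328.3963° ≈ 328.4°
Leg 2: φ1=0.3389866, φ2=0.1145337, Δφ=-0.2244528, Δλ=1.7890916 rad; a=sin²(Δφ/2)+cosφ1·cosφ2·sin²(Δλ/2)=0.5824501991; c=2·atan2(√a, √(1-a))=1.736453353; dist=6371·c=11062.944 ≈ 11062.9 km; running total=25394.7 km
Leg 2 bearing: y=sinΔλ·cosφ2=0.96987171, x=cosφ1·sinφ2-sinφ1·cosφ2·cosΔλ=0.17932296; θ=atan2(y, x)=79.5247° ≈ 79.5°
Leg 3: φ1=0.1145337, φ2=0.3721758, Δφ=0.2576420, Δλ=-2.8142806 rad; a=sin²(Δφ/2)+cosφ1·cosφ2·sin²(Δλ/2)=0.9173726315; c=2·atan2(√a, √(1-a))=2.558466327; dist=6371·c=16299.989 ≈ 16300.0 km; running total=41694.7 km
Leg 3 bearing: y=sinΔλ·cosφ2=-0.29948861, x=cosφ1·sinφ2-sinφ1·cosφ2·cosΔλ=0.46206809; θ=atan2(y, x)=-32.9492° <0 so +360° → 327.0508° ≈ 327.1°
Leg 4: φ1=0.3721758, φ2=0.6931052, Δφ=0.3209294, Δλ=0.9228935 rad; a=sin²(Δφ/2)+cosφ1·cosφ2·sin²(Δλ/2)=0.1675891503; c=2·atan2(√a, √(1-a))=0.843541222; dist=6371·c=5374.201 ≈ 5374.2 km; running total=47068.9 km
Leg 4 bearing: y=sinΔλ·cosφ2=0.61337497, x=cosφ1·sinφ2-sinφ1·cosφ2·cosΔλ=0.42636047; θ=atan2(y, x)=55.1966° ≈ 55.2°
Leg 5: φ1=0.6931052, φ2=0.2394330, Δφ=-0.4536722, Δλ=3.5858697 rad; a=sin²(Δφ/2)+cosφ1·cosφ2·sin²(Δλ/2)=0.7616243816; c=2·atan2(√a, √(1-a))=2.121455132; dist=6371·c=13515.791 ≈ 13515.8 km; running total=60584.7 km
Leg 5 bearing: y=sinΔλ·cosφ2=-0.41754400, x=cosφ1·sinφ2-sinφ1·cosφ2·cosΔλ=0.74287801; θ=atan2(y, x)=-29.3387° <0 so +360° → 330.6613° ≈ 330.7°
Leg 6: φ1=0.2394330, φ2=-0.0023475, Δφ=-0.2417805, Δλ=-3.1235268 rad; a=sin²(Δφ/2)+cosφ1·cosφ2·sin²(Δλ/2)=0.9859340492; c=2·atan2(√a, √(1-a))=2.903833108; dist=6371·c=18500.321 ≈ 18500.3 km; running total=79085.0 km
Leg 6 bearing: y=sinΔλ·cosφ2=-0.01806487, x=cosφ1·sinφ2-sinφ1·cosφ2·cosΔλ=0.23483198; θ=atan2(y, x)=-4.3989° <0 so +360° → 355.6011° ≈ 355.6°

Leg 1: dist=14331.8 km, bearing=328.4°
Leg 2: dist=11062.9 km, bearing=79.5°
Leg 3: dist=16300.0 km, bearing=327.1°
Leg 4: dist=5374.2 km, bearing=55.2°
Leg 5: dist=13515.8 km, bearing=330.7°
Leg 6: dist=18500.3 km, bearing=355.6°
Total: 79085.0 km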